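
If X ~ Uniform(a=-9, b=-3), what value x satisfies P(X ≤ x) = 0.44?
-6.3600

We have X ~ Uniform(a=-9, b=-3).

We want to find x such that P(X ≤ x) = 0.44.

This is the 44th percentile, which means 44% of values fall below this point.

Using the inverse CDF (quantile function):
x = F⁻¹(0.44) = -6.3600

Verification: P(X ≤ -6.3600) = 0.44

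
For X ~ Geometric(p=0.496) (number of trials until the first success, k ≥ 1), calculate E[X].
2.0161

We have X ~ Geometric(p=0.496) (number of trials until the first success, k ≥ 1).

For a Geometric distribution with p=0.496 (number of trials until the first success, k ≥ 1):
E[X] = 2.0161

This is the expected (average) value of X.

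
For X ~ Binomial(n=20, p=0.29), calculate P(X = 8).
0.103407

We have X ~ Binomial(n=20, p=0.29).

For a Binomial distribution, the PMF gives us the probability of each outcome.

Using the PMF formula:
P(X = 8) = 0.103407

Rounded to 4 decimal places: 0.1034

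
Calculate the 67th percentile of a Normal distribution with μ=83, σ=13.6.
88.9828

We have X ~ Normal(μ=83, σ=13.6).

We want to find x such that P(X ≤ x) = 0.67.

This is the 67th percentile, which means 67% of values fall below this point.

Using the inverse CDF (quantile function):
x = F⁻¹(0.67) = 88.9828

Verification: P(X ≤ 88.9828) = 0.67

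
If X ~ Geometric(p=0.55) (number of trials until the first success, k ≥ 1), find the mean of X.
1.8182

We have X ~ Geometric(p=0.55) (number of trials until the first success, k ≥ 1).

For a Geometric distribution with p=0.55 (number of trials until the first success, k ≥ 1):
E[X] = 1.8182

This is the expected (average) value of X.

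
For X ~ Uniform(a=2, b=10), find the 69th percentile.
7.5200

We have X ~ Uniform(a=2, b=10).

We want to find x such that P(X ≤ x) = 0.69.

This is the 69th percentile, which means 69% of values fall below this point.

Using the inverse CDF (quantile function):
x = F⁻¹(0.69) = 7.5200

Verification: P(X ≤ 7.5200) = 0.69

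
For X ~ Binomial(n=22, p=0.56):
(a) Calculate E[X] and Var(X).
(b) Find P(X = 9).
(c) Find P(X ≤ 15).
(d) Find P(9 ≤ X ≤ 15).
(a) E[X] = 12.3200, Var(X) = 5.4208
(b) P(X = 9) = 0.062417
(c) P(X ≤ 15) = 0.915943
(d) P(9 ≤ X ≤ 15) = 0.865078

We have X ~ Binomial(n=22, p=0.56).

(a) Moments:
E[X] = 12.3200
Var(X) = 5.4208
σ = √Var(X) = 2.3283

(b) Point probability using PMF:
P(X = 9) = 0.062417

(c) Cumulative probability using CDF:
P(X ≤ 15) = F(15) = 0.915943

(d) Range probability:
P(9 ≤ X ≤ 15) = P(X ≤ 15) - P(X ≤ 8)
                   = F(15) - F(8)
                   = 0.915943 - 0.050865
                   = 0.865078

This means approximately 86.5% of outcomes fall in the interval [9, 15].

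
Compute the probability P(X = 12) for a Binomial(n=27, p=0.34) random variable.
0.081480

We have X ~ Binomial(n=27, p=0.34).

For a Binomial distribution, the PMF gives us the probability of each outcome.

Using the PMF formula:
P(X = 12) = 0.081480

Rounded to 4 decimal places: 0.0815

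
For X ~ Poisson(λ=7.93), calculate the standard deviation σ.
2.8160

We have X ~ Poisson(λ=7.93).

For a Poisson distribution with λ=7.93:
σ = √Var(X) = 2.8160

The standard deviation is the square root of the variance.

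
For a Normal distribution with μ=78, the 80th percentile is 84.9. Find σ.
σ = 8.1985

For X ~ Normal(μ, σ), the p-th percentile satisfies x = μ + z_p × σ,
where z_p = Φ⁻¹(p) is the standard normal quantile.

Step 1: z_{0.8} = Φ⁻¹(0.8) = 0.8416

Step 2: Solve for σ:
84.9 = 78 + 0.8416 × σ
σ = (84.9 - 78) / 0.8416
σ = 6.90 / 0.8416
σ = 8.1985

Verification: μ + z × σ = 78 + 0.8416 × 8.1985 = 84.90 ✓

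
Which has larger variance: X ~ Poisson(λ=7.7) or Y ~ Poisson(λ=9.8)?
Y has larger variance (9.8000 > 7.7000)

Compute the variance for each distribution:

X ~ Poisson(λ=7.7):
Var(X) = 7.7000

Y ~ Poisson(λ=9.8):
Var(Y) = 9.8000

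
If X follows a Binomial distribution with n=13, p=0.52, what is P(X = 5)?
0.137888

We have X ~ Binomial(n=13, p=0.52).

For a Binomial distribution, the PMF gives us the probability of each outcome.

Using the PMF formula:
P(X = 5) = 0.137888

Rounded to 4 decimal places: 0.1379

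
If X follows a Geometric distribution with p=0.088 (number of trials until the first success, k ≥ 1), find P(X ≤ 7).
0.475236

We have X ~ Geometric(p=0.088) (number of trials until the first success, k ≥ 1).

The CDF gives us P(X ≤ k).

Using the CDF:
P(X ≤ 7) = 0.475236

This means there's approximately a 47.5% chance that X is at most 7.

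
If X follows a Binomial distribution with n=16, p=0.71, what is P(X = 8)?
0.041575

We have X ~ Binomial(n=16, p=0.71).

For a Binomial distribution, the PMF gives us the probability of each outcome.

Using the PMF formula:
P(X = 8) = 0.041575

Rounded to 4 decimal places: 0.0416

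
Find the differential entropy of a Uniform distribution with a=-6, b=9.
2.7081 nats

We have X ~ Uniform(a=-6, b=9).

The differential entropy measures the uncertainty or information content of the distribution.

For a Uniform distribution with a=-6, b=9:
h(X) = 2.7081 nats

(In bits, this would be 3.9069 bits.)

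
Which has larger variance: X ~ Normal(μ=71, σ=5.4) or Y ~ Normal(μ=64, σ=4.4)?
X has larger variance (29.1600 > 19.3600)

Compute the variance for each distribution:

X ~ Normal(μ=71, σ=5.4):
Var(X) = 29.1600

Y ~ Normal(μ=64, σ=4.4):
Var(Y) = 19.3600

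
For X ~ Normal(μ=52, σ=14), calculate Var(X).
196.0000

We have X ~ Normal(μ=52, σ=14).

For a Normal distribution with μ=52, σ=14:
Var(X) = 196.0000

The variance measures the spread of the distribution around the mean.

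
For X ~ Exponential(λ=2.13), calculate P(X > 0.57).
0.296977

We have X ~ Exponential(λ=2.13).

P(X > 0.57) = 1 - P(X ≤ 0.57)
                = 1 - F(0.57)
                = 1 - 0.703023
                = 0.296977

So there's approximately a 29.7% chance that X exceeds 0.57.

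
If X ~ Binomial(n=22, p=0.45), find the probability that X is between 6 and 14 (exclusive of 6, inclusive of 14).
0.905187

We have X ~ Binomial(n=22, p=0.45).

To find P(6 < X ≤ 14), we use:
P(6 < X ≤ 14) = P(X ≤ 14) - P(X ≤ 6)
                 = F(14) - F(6)
                 = 0.975702 - 0.070515
                 = 0.905187

So there's approximately a 90.5% chance that X falls in this range.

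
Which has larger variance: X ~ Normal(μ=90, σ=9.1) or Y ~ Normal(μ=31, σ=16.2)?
Y has larger variance (262.4400 > 82.8100)

Compute the variance for each distribution:

X ~ Normal(μ=90, σ=9.1):
Var(X) = 82.8100

Y ~ Normal(μ=31, σ=16.2):
Var(Y) = 262.4400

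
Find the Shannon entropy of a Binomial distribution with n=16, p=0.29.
2.0091 nats

We have X ~ Binomial(n=16, p=0.29).

The Shannon entropy measures the uncertainty or information content of the distribution.

For a Binomial distribution with n=16, p=0.29:
H(X) = 2.0091 nats

(In bits, this would be 2.8985 bits.)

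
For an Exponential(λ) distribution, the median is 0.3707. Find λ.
λ = 1.8698

For X ~ Exponential(λ), the CDF is F(x) = 1 - e^(-λx).
The median m satisfies F(m) = 0.5:
1 - e^(-λm) = 0.5
e^(-λm) = 0.5
λm = ln(2)
m = ln(2) / λ

Given m = 0.3707:
λ = ln(2) / 0.3707 = 0.693147 / 0.3707 = 1.8698

Verification: ln(2) / 1.8698 = 0.3707 ✓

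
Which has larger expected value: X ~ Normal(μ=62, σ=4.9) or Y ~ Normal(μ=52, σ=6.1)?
X has larger mean (62.0000 > 52.0000)

Compute the expected value for each distribution:

X ~ Normal(μ=62, σ=4.9):
E[X] = 62.0000

Y ~ Normal(μ=52, σ=6.1):
E[Y] = 52.0000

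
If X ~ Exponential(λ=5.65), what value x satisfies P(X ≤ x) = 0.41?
0.0934

We have X ~ Exponential(λ=5.65).

We want to find x such that P(X ≤ x) = 0.41.

This is the 41st percentile, which means 41% of values fall below this point.

Using the inverse CDF (quantile function):
x = F⁻¹(0.41) = 0.0934

Verification: P(X ≤ 0.0934) = 0.41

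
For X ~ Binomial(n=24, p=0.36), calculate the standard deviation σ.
2.3515

We have X ~ Binomial(n=24, p=0.36).

For a Binomial distribution with n=24, p=0.36:
σ = √Var(X) = 2.3515

The standard deviation is the square root of the variance.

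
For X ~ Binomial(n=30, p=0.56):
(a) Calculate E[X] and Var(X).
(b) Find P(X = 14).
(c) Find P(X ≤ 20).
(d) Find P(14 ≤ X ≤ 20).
(a) E[X] = 16.8000, Var(X) = 7.3920
(b) P(X = 14) = 0.085607
(c) P(X ≤ 20) = 0.914776
(d) P(14 ≤ X ≤ 20) = 0.801995

We have X ~ Binomial(n=30, p=0.56).

(a) Moments:
E[X] = 16.8000
Var(X) = 7.3920
σ = √Var(X) = 2.7188

(b) Point probability using PMF:
P(X = 14) = 0.085607

(c) Cumulative probability using CDF:
P(X ≤ 20) = F(20) = 0.914776

(d) Range probability:
P(14 ≤ X ≤ 20) = P(X ≤ 20) - P(X ≤ 13)
                   = F(20) - F(13)
                   = 0.914776 - 0.112781
                   = 0.801995

This means approximately 80.2% of outcomes fall in the interval [14, 20].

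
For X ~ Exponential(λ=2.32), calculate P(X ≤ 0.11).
0.225238

We have X ~ Exponential(λ=2.32).

The CDF gives us P(X ≤ k).

Using the CDF:
P(X ≤ 0.11) = 0.225238

This means there's approximately a 22.5% chance that X is at most 0.11.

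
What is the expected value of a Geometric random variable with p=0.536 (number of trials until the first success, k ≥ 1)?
1.8657

We have X ~ Geometric(p=0.536) (number of trials until the first success, k ≥ 1).

For a Geometric distribution with p=0.536 (number of trials until the first success, k ≥ 1):
E[X] = 1.8657

This is the expected (average) value of X.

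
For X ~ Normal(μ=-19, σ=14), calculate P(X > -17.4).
0.454506

We have X ~ Normal(μ=-19, σ=14).

P(X > -17.4) = 1 - P(X ≤ -17.4)
                = 1 - F(-17.4)
                = 1 - 0.545494
                = 0.454506

So there's approximately a 45.5% chance that X exceeds -17.4.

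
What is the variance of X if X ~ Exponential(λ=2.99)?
0.1119

We have X ~ Exponential(λ=2.99).

For an Exponential distribution with λ=2.99:
Var(X) = 0.1119

The variance measures the spread of the distribution around the mean.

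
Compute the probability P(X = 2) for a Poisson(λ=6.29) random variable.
0.036691

We have X ~ Poisson(λ=6.29).

For a Poisson distribution, the PMF gives us the probability of each outcome.

Using the PMF formula:
P(X = 2) = 0.036691

Rounded to 4 decimal places: 0.0367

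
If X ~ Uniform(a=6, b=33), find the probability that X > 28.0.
0.185185

We have X ~ Uniform(a=6, b=33).

P(X > 28.0) = 1 - P(X ≤ 28.0)
                = 1 - F(28.0)
                = 1 - 0.814815
                = 0.185185

So there's approximately a 18.5% chance that X exceeds 28.0.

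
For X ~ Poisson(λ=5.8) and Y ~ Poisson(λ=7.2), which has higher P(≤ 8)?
X has higher probability (P(X ≤ 8) = 0.8672 > P(Y ≤ 8) = 0.7027)

Compute P(≤ 8) for each distribution:

X ~ Poisson(λ=5.8):
P(X ≤ 8) = 0.8672

Y ~ Poisson(λ=7.2):
P(Y ≤ 8) = 0.7027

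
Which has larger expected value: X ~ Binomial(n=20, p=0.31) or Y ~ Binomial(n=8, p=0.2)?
X has larger mean (6.2000 > 1.6000)

Compute the expected value for each distribution:

X ~ Binomial(n=20, p=0.31):
E[X] = 6.2000

Y ~ Binomial(n=8, p=0.2):
E[Y] = 1.6000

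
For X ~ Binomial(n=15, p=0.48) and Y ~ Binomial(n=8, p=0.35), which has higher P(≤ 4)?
Y has higher probability (P(Y ≤ 4) = 0.8939 > P(X ≤ 4) = 0.0799)

Compute P(≤ 4) for each distribution:

X ~ Binomial(n=15, p=0.48):
P(X ≤ 4) = 0.0799

Y ~ Binomial(n=8, p=0.35):
P(Y ≤ 4) = 0.8939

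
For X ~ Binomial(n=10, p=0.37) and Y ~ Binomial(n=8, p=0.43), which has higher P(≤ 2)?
Y has higher probability (P(Y ≤ 2) = 0.2560 > P(X ≤ 2) = 0.2206)

Compute P(≤ 2) for each distribution:

X ~ Binomial(n=10, p=0.37):
P(X ≤ 2) = 0.2206

Y ~ Binomial(n=8, p=0.43):
P(Y ≤ 2) = 0.2560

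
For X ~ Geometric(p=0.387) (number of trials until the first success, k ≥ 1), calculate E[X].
2.5840

We have X ~ Geometric(p=0.387) (number of trials until the first success, k ≥ 1).

For a Geometric distribution with p=0.387 (number of trials until the first success, k ≥ 1):
E[X] = 2.5840

This is the expected (average) value of X.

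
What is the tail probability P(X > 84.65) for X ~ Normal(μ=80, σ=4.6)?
0.156039

We have X ~ Normal(μ=80, σ=4.6).

P(X > 84.65) = 1 - P(X ≤ 84.65)
                = 1 - F(84.65)
                = 1 - 0.843961
                = 0.156039

So there's approximately a 15.6% chance that X exceeds 84.65.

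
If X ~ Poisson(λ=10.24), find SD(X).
3.2000

We have X ~ Poisson(λ=10.24).

For a Poisson distribution with λ=10.24:
σ = √Var(X) = 3.2000

The standard deviation is the square root of the variance.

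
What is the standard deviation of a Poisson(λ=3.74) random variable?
1.9339

We have X ~ Poisson(λ=3.74).

For a Poisson distribution with λ=3.74:
σ = √Var(X) = 1.9339

The standard deviation is the square root of the variance.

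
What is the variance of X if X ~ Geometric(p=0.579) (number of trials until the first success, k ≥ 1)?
1.2558

We have X ~ Geometric(p=0.579) (number of trials until the first success, k ≥ 1).

For a Geometric distribution with p=0.579 (number of trials until the first success, k ≥ 1):
Var(X) = 1.2558

The variance measures the spread of the distribution around the mean.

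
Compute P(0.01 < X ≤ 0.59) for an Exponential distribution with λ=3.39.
0.831346

We have X ~ Exponential(λ=3.39).

To find P(0.01 < X ≤ 0.59), we use:
P(0.01 < X ≤ 0.59) = P(X ≤ 0.59) - P(X ≤ 0.01)
                 = F(0.59) - F(0.01)
                 = 0.864678 - 0.033332
                 = 0.831346

So there's approximately a 83.1% chance that X falls in this range.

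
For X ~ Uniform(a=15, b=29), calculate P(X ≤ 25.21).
0.729286

We have X ~ Uniform(a=15, b=29).

The CDF gives us P(X ≤ k).

Using the CDF:
P(X ≤ 25.21) = 0.729286

This means there's approximately a 72.9% chance that X is at most 25.21.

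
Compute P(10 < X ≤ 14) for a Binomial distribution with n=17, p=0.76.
0.722985

We have X ~ Binomial(n=17, p=0.76).

To find P(10 < X ≤ 14), we use:
P(10 < X ≤ 14) = P(X ≤ 14) - P(X ≤ 10)
                 = F(14) - F(10)
                 = 0.812347 - 0.089362
                 = 0.722985

So there's approximately a 72.3% chance that X falls in this range.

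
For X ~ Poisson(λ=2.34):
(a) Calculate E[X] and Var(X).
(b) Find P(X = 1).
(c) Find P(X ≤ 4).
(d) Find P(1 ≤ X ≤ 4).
(a) E[X] = 2.3400, Var(X) = 2.3400
(b) P(X = 1) = 0.225407
(c) P(X ≤ 4) = 0.911504
(d) P(1 ≤ X ≤ 4) = 0.815177

We have X ~ Poisson(λ=2.34).

(a) Moments:
E[X] = 2.3400
Var(X) = 2.3400
σ = √Var(X) = 1.5297

(b) Point probability using PMF:
P(X = 1) = 0.225407

(c) Cumulative probability using CDF:
P(X ≤ 4) = F(4) = 0.911504

(d) Range probability:
P(1 ≤ X ≤ 4) = P(X ≤ 4) - P(X ≤ 0)
                   = F(4) - F(0)
                   = 0.911504 - 0.096328
                   = 0.815177

This means approximately 81.5% of outcomes fall in the interval [1, 4].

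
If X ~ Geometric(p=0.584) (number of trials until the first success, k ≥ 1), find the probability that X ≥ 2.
0.416000

We have X ~ Geometric(p=0.584) (number of trials until the first success, k ≥ 1).

For discrete distributions, P(X ≥ 2) = 1 - P(X ≤ 1).

P(X ≤ 1) = 0.584000
P(X ≥ 2) = 1 - 0.584000 = 0.416000

So there's approximately a 41.6% chance that X is at least 2.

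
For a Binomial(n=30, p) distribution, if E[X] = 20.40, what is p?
p = 0.68

For a Binomial(n, p) distribution:
E[X] = n × p

Given n = 30 and E[X] = 20.40:
20.40 = 30 × p
p = 20.40 / 30 = 0.68

Verification: Binomial(30, 0.68) has E[X] = 20.40 ✓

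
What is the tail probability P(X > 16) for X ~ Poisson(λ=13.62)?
0.212130

We have X ~ Poisson(λ=13.62).

P(X > 16) = 1 - P(X ≤ 16)
                = 1 - F(16)
                = 1 - 0.787870
                = 0.212130

So there's approximately a 21.2% chance that X exceeds 16.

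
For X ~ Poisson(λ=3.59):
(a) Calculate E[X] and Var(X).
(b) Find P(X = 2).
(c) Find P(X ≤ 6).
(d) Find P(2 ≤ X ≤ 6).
(a) E[X] = 3.5900, Var(X) = 3.5900
(b) P(X = 2) = 0.177845
(c) P(X ≤ 6) = 0.927550
(d) P(2 ≤ X ≤ 6) = 0.800874

We have X ~ Poisson(λ=3.59).

(a) Moments:
E[X] = 3.5900
Var(X) = 3.5900
σ = √Var(X) = 1.8947

(b) Point probability using PMF:
P(X = 2) = 0.177845

(c) Cumulative probability using CDF:
P(X ≤ 6) = F(6) = 0.927550

(d) Range probability:
P(2 ≤ X ≤ 6) = P(X ≤ 6) - P(X ≤ 1)
                   = F(6) - F(1)
                   = 0.927550 - 0.126676
                   = 0.800874

This means approximately 80.1% of outcomes fall in the interval [2, 6].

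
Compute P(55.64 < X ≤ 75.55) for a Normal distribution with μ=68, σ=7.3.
0.804276

We have X ~ Normal(μ=68, σ=7.3).

To find P(55.64 < X ≤ 75.55), we use:
P(55.64 < X ≤ 75.55) = P(X ≤ 75.55) - P(X ≤ 55.64)
                 = F(75.55) - F(55.64)
                 = 0.849490 - 0.045213
                 = 0.804276

So there's approximately a 80.4% chance that X falls in this range.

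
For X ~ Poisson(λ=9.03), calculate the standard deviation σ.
3.0050

We have X ~ Poisson(λ=9.03).

For a Poisson distribution with λ=9.03:
σ = √Var(X) = 3.0050

The standard deviation is the square root of the variance.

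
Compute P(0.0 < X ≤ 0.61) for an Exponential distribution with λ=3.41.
0.875082

We have X ~ Exponential(λ=3.41).

To find P(0.0 < X ≤ 0.61), we use:
P(0.0 < X ≤ 0.61) = P(X ≤ 0.61) - P(X ≤ 0.0)
                 = F(0.61) - F(0.0)
                 = 0.875082 - 0.000000
                 = 0.875082

So there's approximately a 87.5% chance that X falls in this range.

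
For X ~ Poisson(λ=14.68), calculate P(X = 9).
0.036756

We have X ~ Poisson(λ=14.68).

For a Poisson distribution, the PMF gives us the probability of each outcome.

Using the PMF formula:
P(X = 9) = 0.036756

Rounded to 4 decimal places: 0.0368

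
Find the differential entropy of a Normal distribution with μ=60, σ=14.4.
4.0862 nats

We have X ~ Normal(μ=60, σ=14.4).

The differential entropy measures the uncertainty or information content of the distribution.

For a Normal distribution with μ=60, σ=14.4:
h(X) = 4.0862 nats

(In bits, this would be 5.8951 bits.)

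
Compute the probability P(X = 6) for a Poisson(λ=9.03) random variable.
0.090181

We have X ~ Poisson(λ=9.03).

For a Poisson distribution, the PMF gives us the probability of each outcome.

Using the PMF formula:
P(X = 6) = 0.090181

Rounded to 4 decimal places: 0.0902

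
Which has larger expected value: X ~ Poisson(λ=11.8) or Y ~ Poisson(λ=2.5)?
X has larger mean (11.8000 > 2.5000)

Compute the expected value for each distribution:

X ~ Poisson(λ=11.8):
E[X] = 11.8000

Y ~ Poisson(λ=2.5):
E[Y] = 2.5000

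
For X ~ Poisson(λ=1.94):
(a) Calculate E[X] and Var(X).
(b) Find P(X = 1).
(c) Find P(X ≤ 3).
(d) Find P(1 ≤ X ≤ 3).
(a) E[X] = 1.9400, Var(X) = 1.9400
(b) P(X = 1) = 0.278786
(c) P(X ≤ 3) = 0.867785
(d) P(1 ≤ X ≤ 3) = 0.724081

We have X ~ Poisson(λ=1.94).

(a) Moments:
E[X] = 1.9400
Var(X) = 1.9400
σ = √Var(X) = 1.3928

(b) Point probability using PMF:
P(X = 1) = 0.278786

(c) Cumulative probability using CDF:
P(X ≤ 3) = F(3) = 0.867785

(d) Range probability:
P(1 ≤ X ≤ 3) = P(X ≤ 3) - P(X ≤ 0)
                   = F(3) - F(0)
                   = 0.867785 - 0.143704
                   = 0.724081

This means approximately 72.4% of outcomes fall in the interval [1, 3].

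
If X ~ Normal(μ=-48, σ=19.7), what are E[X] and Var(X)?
E[X] = -48.0000, Var(X) = 388.0900

We have X ~ Normal(μ=-48, σ=19.7).

For a Normal distribution with μ=-48, σ=19.7:

Expected value:
E[X] = -48.0000

Variance:
Var(X) = 388.0900

Standard deviation:
σ = √Var(X) = 19.7000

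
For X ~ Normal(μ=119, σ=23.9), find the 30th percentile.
106.4668

We have X ~ Normal(μ=119, σ=23.9).

We want to find x such that P(X ≤ x) = 0.3.

This is the 30th percentile, which means 30% of values fall below this point.

Using the inverse CDF (quantile function):
x = F⁻¹(0.3) = 106.4668

Verification: P(X ≤ 106.4668) = 0.3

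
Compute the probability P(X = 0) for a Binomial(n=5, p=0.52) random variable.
0.025480

We have X ~ Binomial(n=5, p=0.52).

For a Binomial distribution, the PMF gives us the probability of each outcome.

Using the PMF formula:
P(X = 0) = 0.025480

Rounded to 4 decimal places: 0.0255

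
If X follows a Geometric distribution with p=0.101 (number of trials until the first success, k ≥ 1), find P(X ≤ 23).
0.913608

We have X ~ Geometric(p=0.101) (number of trials until the first success, k ≥ 1).

The CDF gives us P(X ≤ k).

Using the CDF:
P(X ≤ 23) = 0.913608

This means there's approximately a 91.4% chance that X is at most 23.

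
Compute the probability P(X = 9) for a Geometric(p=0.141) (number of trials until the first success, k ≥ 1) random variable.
0.041799

We have X ~ Geometric(p=0.141) (number of trials until the first success, k ≥ 1).

For a Geometric distribution, the PMF gives us the probability of each outcome.

Using the PMF formula:
P(X = 9) = 0.041799

Rounded to 4 decimal places: 0.0418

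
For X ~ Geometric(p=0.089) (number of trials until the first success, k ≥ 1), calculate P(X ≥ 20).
0.170157

We have X ~ Geometric(p=0.089) (number of trials until the first success, k ≥ 1).

For discrete distributions, P(X ≥ 20) = 1 - P(X ≤ 19).

P(X ≤ 19) = 0.829843
P(X ≥ 20) = 1 - 0.829843 = 0.170157

So there's approximately a 17.0% chance that X is at least 20.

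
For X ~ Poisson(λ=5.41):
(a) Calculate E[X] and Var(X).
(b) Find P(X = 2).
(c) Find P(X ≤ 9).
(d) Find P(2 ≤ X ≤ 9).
(a) E[X] = 5.4100, Var(X) = 5.4100
(b) P(X = 2) = 0.065438
(c) P(X ≤ 9) = 0.950757
(d) P(2 ≤ X ≤ 9) = 0.922094

We have X ~ Poisson(λ=5.41).

(a) Moments:
E[X] = 5.4100
Var(X) = 5.4100
σ = √Var(X) = 2.3259

(b) Point probability using PMF:
P(X = 2) = 0.065438

(c) Cumulative probability using CDF:
P(X ≤ 9) = F(9) = 0.950757

(d) Range probability:
P(2 ≤ X ≤ 9) = P(X ≤ 9) - P(X ≤ 1)
                   = F(9) - F(1)
                   = 0.950757 - 0.028663
                   = 0.922094

This means approximately 92.2% of outcomes fall in the interval [2, 9].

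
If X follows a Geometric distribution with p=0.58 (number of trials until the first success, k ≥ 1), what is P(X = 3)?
0.102312

We have X ~ Geometric(p=0.58) (number of trials until the first success, k ≥ 1).

For a Geometric distribution, the PMF gives us the probability of each outcome.

Using the PMF formula:
P(X = 3) = 0.102312

Rounded to 4 decimal places: 0.1023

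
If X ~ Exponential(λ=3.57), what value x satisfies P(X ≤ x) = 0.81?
0.4652

We have X ~ Exponential(λ=3.57).

We want to find x such that P(X ≤ x) = 0.81.

This is the 81st percentile, which means 81% of values fall below this point.

Using the inverse CDF (quantile function):
x = F⁻¹(0.81) = 0.4652

Verification: P(X ≤ 0.4652) = 0.81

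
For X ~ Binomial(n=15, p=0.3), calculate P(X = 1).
0.030520

We have X ~ Binomial(n=15, p=0.3).

For a Binomial distribution, the PMF gives us the probability of each outcome.

Using the PMF formula:
P(X = 1) = 0.030520

Rounded to 4 decimal places: 0.0305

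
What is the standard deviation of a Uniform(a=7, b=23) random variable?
4.6188

We have X ~ Uniform(a=7, b=23).

For a Uniform distribution with a=7, b=23:
σ = √Var(X) = 4.6188

The standard deviation is the square root of the variance.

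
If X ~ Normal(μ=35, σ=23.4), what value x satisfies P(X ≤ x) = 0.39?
28.4639

We have X ~ Normal(μ=35, σ=23.4).

We want to find x such that P(X ≤ x) = 0.39.

This is the 39th percentile, which means 39% of values fall below this point.

Using the inverse CDF (quantile function):
x = F⁻¹(0.39) = 28.4639

Verification: P(X ≤ 28.4639) = 0.39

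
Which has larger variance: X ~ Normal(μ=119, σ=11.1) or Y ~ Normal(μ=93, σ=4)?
X has larger variance (123.2100 > 16.0000)

Compute the variance for each distribution:

X ~ Normal(μ=119, σ=11.1):
Var(X) = 123.2100

Y ~ Normal(μ=93, σ=4):
Var(Y) = 16.0000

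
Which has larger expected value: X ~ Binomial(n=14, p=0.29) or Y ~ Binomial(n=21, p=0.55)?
Y has larger mean (11.5500 > 4.0600)

Compute the expected value for each distribution:

X ~ Binomial(n=14, p=0.29):
E[X] = 4.0600

Y ~ Binomial(n=21, p=0.55):
E[Y] = 11.5500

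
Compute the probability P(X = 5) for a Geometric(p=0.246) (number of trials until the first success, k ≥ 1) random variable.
0.079510

We have X ~ Geometric(p=0.246) (number of trials until the first success, k ≥ 1).

For a Geometric distribution, the PMF gives us the probability of each outcome.

Using the PMF formula:
P(X = 5) = 0.079510

Rounded to 4 decimal places: 0.0795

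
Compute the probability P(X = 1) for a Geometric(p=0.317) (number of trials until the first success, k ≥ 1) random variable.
0.317000

We have X ~ Geometric(p=0.317) (number of trials until the first success, k ≥ 1).

For a Geometric distribution, the PMF gives us the probability of each outcome.

Using the PMF formula:
P(X = 1) = 0.317000

Rounded to 4 decimal places: 0.3170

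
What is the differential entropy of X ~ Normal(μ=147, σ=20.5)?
4.4394 nats

We have X ~ Normal(μ=147, σ=20.5).

The differential entropy measures the uncertainty or information content of the distribution.

For a Normal distribution with μ=147, σ=20.5:
h(X) = 4.4394 nats

(In bits, this would be 6.4046 bits.)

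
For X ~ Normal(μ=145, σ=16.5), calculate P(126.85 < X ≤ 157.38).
0.637798

We have X ~ Normal(μ=145, σ=16.5).

To find P(126.85 < X ≤ 157.38), we use:
P(126.85 < X ≤ 157.38) = P(X ≤ 157.38) - P(X ≤ 126.85)
                 = F(157.38) - F(126.85)
                 = 0.773464 - 0.135666
                 = 0.637798

So there's approximately a 63.8% chance that X falls in this range.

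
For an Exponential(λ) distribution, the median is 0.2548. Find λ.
λ = 2.7204

For X ~ Exponential(λ), the CDF is F(x) = 1 - e^(-λx).
The median m satisfies F(m) = 0.5:
1 - e^(-λm) = 0.5
e^(-λm) = 0.5
λm = ln(2)
m = ln(2) / λ

Given m = 0.2548:
λ = ln(2) / 0.2548 = 0.693147 / 0.2548 = 2.7204

Verification: ln(2) / 2.7204 = 0.2548 ✓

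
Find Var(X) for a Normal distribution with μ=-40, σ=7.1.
50.4100

We have X ~ Normal(μ=-40, σ=7.1).

For a Normal distribution with μ=-40, σ=7.1:
Var(X) = 50.4100

The variance measures the spread of the distribution around the mean.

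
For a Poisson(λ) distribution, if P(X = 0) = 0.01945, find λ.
λ = 3.9399

For a Poisson(λ) distribution, the PMF at 0 is:
P(X = 0) = λ^0 e^(-λ) / 0! = e^(-λ)

Given P(X = 0) = 0.01945:
e^(-λ) = 0.01945
-λ = ln(0.01945)
λ = -ln(0.01945) = 3.9399

Verification: e^(-3.9399) = 0.01945 ✓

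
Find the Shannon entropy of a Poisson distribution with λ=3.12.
1.9529 nats

We have X ~ Poisson(λ=3.12).

The Shannon entropy measures the uncertainty or information content of the distribution.

For a Poisson distribution with λ=3.12:
H(X) = 1.9529 nats

(In bits, this would be 2.8174 bits.)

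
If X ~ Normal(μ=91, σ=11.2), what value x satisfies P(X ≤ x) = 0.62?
94.4214

We have X ~ Normal(μ=91, σ=11.2).

We want to find x such that P(X ≤ x) = 0.62.

This is the 62nd percentile, which means 62% of values fall below this point.

Using the inverse CDF (quantile function):
x = F⁻¹(0.62) = 94.4214

Verification: P(X ≤ 94.4214) = 0.62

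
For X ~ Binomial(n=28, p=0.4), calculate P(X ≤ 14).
0.897542

We have X ~ Binomial(n=28, p=0.4).

The CDF gives us P(X ≤ k).

Using the CDF:
P(X ≤ 14) = 0.897542

This means there's approximately a 89.8% chance that X is at most 14.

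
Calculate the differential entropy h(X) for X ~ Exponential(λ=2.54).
0.0678 nats

We have X ~ Exponential(λ=2.54).

The differential entropy measures the uncertainty or information content of the distribution.

For an Exponential distribution with λ=2.54:
h(X) = 0.0678 nats

(In bits, this would be 0.0979 bits.)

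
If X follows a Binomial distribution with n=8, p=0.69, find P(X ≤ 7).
0.948620

We have X ~ Binomial(n=8, p=0.69).

The CDF gives us P(X ≤ k).

Using the CDF:
P(X ≤ 7) = 0.948620

This means there's approximately a 94.9% chance that X is at most 7.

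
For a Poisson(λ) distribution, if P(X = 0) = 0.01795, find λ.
λ = 4.0202

For a Poisson(λ) distribution, the PMF at 0 is:
P(X = 0) = λ^0 e^(-λ) / 0! = e^(-λ)

Given P(X = 0) = 0.01795:
e^(-λ) = 0.01795
-λ = ln(0.01795)
λ = -ln(0.01795) = 4.0202

Verification: e^(-4.0202) = 0.01795 ✓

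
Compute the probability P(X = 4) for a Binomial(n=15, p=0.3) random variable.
0.218623

We have X ~ Binomial(n=15, p=0.3).

For a Binomial distribution, the PMF gives us the probability of each outcome.

Using the PMF formula:
P(X = 4) = 0.218623

Rounded to 4 decimal places: 0.2186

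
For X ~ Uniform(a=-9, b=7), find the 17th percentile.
-6.2800

We have X ~ Uniform(a=-9, b=7).

We want to find x such that P(X ≤ x) = 0.17.

This is the 17th percentile, which means 17% of values fall below this point.

Using the inverse CDF (quantile function):
x = F⁻¹(0.17) = -6.2800

Verification: P(X ≤ -6.2800) = 0.17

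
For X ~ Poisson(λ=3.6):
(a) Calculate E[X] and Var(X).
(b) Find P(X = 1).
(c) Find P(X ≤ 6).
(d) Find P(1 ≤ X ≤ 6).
(a) E[X] = 3.6000, Var(X) = 3.6000
(b) P(X = 1) = 0.098365
(c) P(X ≤ 6) = 0.926727
(d) P(1 ≤ X ≤ 6) = 0.899403

We have X ~ Poisson(λ=3.6).

(a) Moments:
E[X] = 3.6000
Var(X) = 3.6000
σ = √Var(X) = 1.8974

(b) Point probability using PMF:
P(X = 1) = 0.098365

(c) Cumulative probability using CDF:
P(X ≤ 6) = F(6) = 0.926727

(d) Range probability:
P(1 ≤ X ≤ 6) = P(X ≤ 6) - P(X ≤ 0)
                   = F(6) - F(0)
                   = 0.926727 - 0.027324
                   = 0.899403

This means approximately 89.9% of outcomes fall in the interval [1, 6].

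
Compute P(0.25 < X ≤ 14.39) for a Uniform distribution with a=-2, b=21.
0.614783

We have X ~ Uniform(a=-2, b=21).

To find P(0.25 < X ≤ 14.39), we use:
P(0.25 < X ≤ 14.39) = P(X ≤ 14.39) - P(X ≤ 0.25)
                 = F(14.39) - F(0.25)
                 = 0.712609 - 0.097826
                 = 0.614783

So there's approximately a 61.5% chance that X falls in this range.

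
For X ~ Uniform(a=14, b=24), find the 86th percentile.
22.6000

We have X ~ Uniform(a=14, b=24).

We want to find x such that P(X ≤ x) = 0.86.

This is the 86th percentile, which means 86% of values fall below this point.

Using the inverse CDF (quantile function):
x = F⁻¹(0.86) = 22.6000

Verification: P(X ≤ 22.6000) = 0.86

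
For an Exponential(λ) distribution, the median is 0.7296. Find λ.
λ = 0.9500

For X ~ Exponential(λ), the CDF is F(x) = 1 - e^(-λx).
The median m satisfies F(m) = 0.5:
1 - e^(-λm) = 0.5
e^(-λm) = 0.5
λm = ln(2)
m = ln(2) / λ

Given m = 0.7296:
λ = ln(2) / 0.7296 = 0.693147 / 0.7296 = 0.9500

Verification: ln(2) / 0.9500 = 0.7296 ✓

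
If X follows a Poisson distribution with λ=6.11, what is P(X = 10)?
0.044372

We have X ~ Poisson(λ=6.11).

For a Poisson distribution, the PMF gives us the probability of each outcome.

Using the PMF formula:
P(X = 10) = 0.044372

Rounded to 4 decimal places: 0.0444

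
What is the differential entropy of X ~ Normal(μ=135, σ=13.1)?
3.9916 nats

We have X ~ Normal(μ=135, σ=13.1).

The differential entropy measures the uncertainty or information content of the distribution.

For a Normal distribution with μ=135, σ=13.1:
h(X) = 3.9916 nats

(In bits, this would be 5.7586 bits.)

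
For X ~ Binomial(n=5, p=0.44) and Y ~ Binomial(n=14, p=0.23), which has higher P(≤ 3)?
X has higher probability (P(X ≤ 3) = 0.8786 > P(Y ≤ 3) = 0.5924)

Compute P(≤ 3) for each distribution:

X ~ Binomial(n=5, p=0.44):
P(X ≤ 3) = 0.8786

Y ~ Binomial(n=14, p=0.23):
P(Y ≤ 3) = 0.5924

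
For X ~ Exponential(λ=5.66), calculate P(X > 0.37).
0.123169

We have X ~ Exponential(λ=5.66).

P(X > 0.37) = 1 - P(X ≤ 0.37)
                = 1 - F(0.37)
                = 1 - 0.876831
                = 0.123169

So there's approximately a 12.3% chance that X exceeds 0.37.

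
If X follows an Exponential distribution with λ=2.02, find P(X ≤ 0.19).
0.318732

We have X ~ Exponential(λ=2.02).

The CDF gives us P(X ≤ k).

Using the CDF:
P(X ≤ 0.19) = 0.318732

This means there's approximately a 31.9% chance that X is at most 0.19.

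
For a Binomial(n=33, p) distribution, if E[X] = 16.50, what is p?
p = 0.5

For a Binomial(n, p) distribution:
E[X] = n × p

Given n = 33 and E[X] = 16.50:
16.50 = 33 × p
p = 16.50 / 33 = 0.5

Verification: Binomial(33, 0.5) has E[X] = 16.50 ✓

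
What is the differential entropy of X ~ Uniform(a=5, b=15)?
2.3026 nats

We have X ~ Uniform(a=5, b=15).

The differential entropy measures the uncertainty or information content of the distribution.

For a Uniform distribution with a=5, b=15:
h(X) = 2.3026 nats

(In bits, this would be 3.3219 bits.)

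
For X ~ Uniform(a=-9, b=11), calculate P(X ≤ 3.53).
0.626500

We have X ~ Uniform(a=-9, b=11).

The CDF gives us P(X ≤ k).

Using the CDF:
P(X ≤ 3.53) = 0.626500

This means there's approximately a 62.6% chance that X is at most 3.53.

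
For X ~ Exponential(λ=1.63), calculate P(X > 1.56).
0.078646

We have X ~ Exponential(λ=1.63).

P(X > 1.56) = 1 - P(X ≤ 1.56)
                = 1 - F(1.56)
                = 1 - 0.921354
                = 0.078646

So there's approximately a 7.9% chance that X exceeds 1.56.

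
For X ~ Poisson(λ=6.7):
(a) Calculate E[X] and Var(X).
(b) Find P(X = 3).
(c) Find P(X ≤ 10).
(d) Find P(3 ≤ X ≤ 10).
(a) E[X] = 6.7000, Var(X) = 6.7000
(b) P(X = 3) = 0.061702
(c) P(X ≤ 10) = 0.921402
(d) P(3 ≤ X ≤ 10) = 0.884296

We have X ~ Poisson(λ=6.7).

(a) Moments:
E[X] = 6.7000
Var(X) = 6.7000
σ = √Var(X) = 2.5884

(b) Point probability using PMF:
P(X = 3) = 0.061702

(c) Cumulative probability using CDF:
P(X ≤ 10) = F(10) = 0.921402

(d) Range probability:
P(3 ≤ X ≤ 10) = P(X ≤ 10) - P(X ≤ 2)
                   = F(10) - F(2)
                   = 0.921402 - 0.037106
                   = 0.884296

This means approximately 88.4% of outcomes fall in the interval [3, 10].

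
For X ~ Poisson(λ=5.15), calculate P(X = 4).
0.169981

We have X ~ Poisson(λ=5.15).

For a Poisson distribution, the PMF gives us the probability of each outcome.

Using the PMF formula:
P(X = 4) = 0.169981

Rounded to 4 decimal places: 0.1700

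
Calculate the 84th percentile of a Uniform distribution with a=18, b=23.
22.2000

We have X ~ Uniform(a=18, b=23).

We want to find x such that P(X ≤ x) = 0.84.

This is the 84th percentile, which means 84% of values fall below this point.

Using the inverse CDF (quantile function):
x = F⁻¹(0.84) = 22.2000

Verification: P(X ≤ 22.2000) = 0.84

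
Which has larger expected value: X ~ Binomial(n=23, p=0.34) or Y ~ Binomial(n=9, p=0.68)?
X has larger mean (7.8200 > 6.1200)

Compute the expected value for each distribution:

X ~ Binomial(n=23, p=0.34):
E[X] = 7.8200

Y ~ Binomial(n=9, p=0.68):
E[Y] = 6.1200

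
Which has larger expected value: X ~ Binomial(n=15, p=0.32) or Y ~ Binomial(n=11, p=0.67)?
Y has larger mean (7.3700 > 4.8000)

Compute the expected value for each distribution:

X ~ Binomial(n=15, p=0.32):
E[X] = 4.8000

Y ~ Binomial(n=11, p=0.67):
E[Y] = 7.3700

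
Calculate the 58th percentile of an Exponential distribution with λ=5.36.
0.1618

We have X ~ Exponential(λ=5.36).

We want to find x such that P(X ≤ x) = 0.58.

This is the 58th percentile, which means 58% of values fall below this point.

Using the inverse CDF (quantile function):
x = F⁻¹(0.58) = 0.1618

Verification: P(X ≤ 0.1618) = 0.58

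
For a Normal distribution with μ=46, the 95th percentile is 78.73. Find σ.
σ = 19.8984

For X ~ Normal(μ, σ), the p-th percentile satisfies x = μ + z_p × σ,
where z_p = Φ⁻¹(p) is the standard normal quantile.

Step 1: z_{0.95} = Φ⁻¹(0.95) = 1.6449

Step 2: Solve for σ:
78.73 = 46 + 1.6449 × σ
σ = (78.73 - 46) / 1.6449
σ = 32.73 / 1.6449
σ = 19.8984

Verification: μ + z × σ = 46 + 1.6449 × 19.8984 = 78.73 ✓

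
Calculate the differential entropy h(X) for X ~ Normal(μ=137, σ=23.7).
4.5844 nats

We have X ~ Normal(μ=137, σ=23.7).

The differential entropy measures the uncertainty or information content of the distribution.

For a Normal distribution with μ=137, σ=23.7:
h(X) = 4.5844 nats

(In bits, this would be 6.6139 bits.)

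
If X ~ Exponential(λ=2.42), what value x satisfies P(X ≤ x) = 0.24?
0.1134

We have X ~ Exponential(λ=2.42).

We want to find x such that P(X ≤ x) = 0.24.

This is the 24th percentile, which means 24% of values fall below this point.

Using the inverse CDF (quantile function):
x = F⁻¹(0.24) = 0.1134

Verification: P(X ≤ 0.1134) = 0.24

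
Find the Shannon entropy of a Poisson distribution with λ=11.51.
2.6329 nats

We have X ~ Poisson(λ=11.51).

The Shannon entropy measures the uncertainty or information content of the distribution.

For a Poisson distribution with λ=11.51:
H(X) = 2.6329 nats

(In bits, this would be 3.7985 bits.)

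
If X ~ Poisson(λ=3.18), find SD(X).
1.7833

We have X ~ Poisson(λ=3.18).

For a Poisson distribution with λ=3.18:
σ = √Var(X) = 1.7833

The standard deviation is the square root of the variance.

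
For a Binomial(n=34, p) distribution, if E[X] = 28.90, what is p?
p = 0.85

For a Binomial(n, p) distribution:
E[X] = n × p

Given n = 34 and E[X] = 28.90:
28.90 = 34 × p
p = 28.90 / 34 = 0.85

Verification: Binomial(34, 0.85) has E[X] = 28.90 ✓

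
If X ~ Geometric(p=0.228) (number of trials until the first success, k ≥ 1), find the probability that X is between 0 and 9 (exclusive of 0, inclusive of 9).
0.902601

We have X ~ Geometric(p=0.228) (number of trials until the first success, k ≥ 1).

To find P(0 < X ≤ 9), we use:
P(0 < X ≤ 9) = P(X ≤ 9) - P(X ≤ 0)
                 = F(9) - F(0)
                 = 0.902601 - 0.000000
                 = 0.902601

So there's approximately a 90.3% chance that X falls in this range.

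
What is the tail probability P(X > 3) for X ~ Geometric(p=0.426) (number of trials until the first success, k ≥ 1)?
0.189119

We have X ~ Geometric(p=0.426) (number of trials until the first success, k ≥ 1).

P(X > 3) = 1 - P(X ≤ 3)
                = 1 - F(3)
                = 1 - 0.810881
                = 0.189119

So there's approximately a 18.9% chance that X exceeds 3.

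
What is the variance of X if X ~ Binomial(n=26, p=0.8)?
4.1600

We have X ~ Binomial(n=26, p=0.8).

For a Binomial distribution with n=26, p=0.8:
Var(X) = 4.1600

The variance measures the spread of the distribution around the mean.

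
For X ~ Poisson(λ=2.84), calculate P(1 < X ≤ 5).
0.706992

We have X ~ Poisson(λ=2.84).

To find P(1 < X ≤ 5), we use:
P(1 < X ≤ 5) = P(X ≤ 5) - P(X ≤ 1)
                 = F(5) - F(1)
                 = 0.931346 - 0.224355
                 = 0.706992

So there's approximately a 70.7% chance that X falls in this range.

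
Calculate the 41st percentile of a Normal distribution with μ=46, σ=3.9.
45.1126

We have X ~ Normal(μ=46, σ=3.9).

We want to find x such that P(X ≤ x) = 0.41.

This is the 41st percentile, which means 41% of values fall below this point.

Using the inverse CDF (quantile function):
x = F⁻¹(0.41) = 45.1126

Verification: P(X ≤ 45.1126) = 0.41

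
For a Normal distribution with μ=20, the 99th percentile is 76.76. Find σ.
σ = 24.3988

For X ~ Normal(μ, σ), the p-th percentile satisfies x = μ + z_p × σ,
where z_p = Φ⁻¹(p) is the standard normal quantile.

Step 1: z_{0.99} = Φ⁻¹(0.99) = 2.3263

Step 2: Solve for σ:
76.76 = 20 + 2.3263 × σ
σ = (76.76 - 20) / 2.3263
σ = 56.76 / 2.3263
σ = 24.3988

Verification: μ + z × σ = 20 + 2.3263 × 24.3988 = 76.76 ✓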